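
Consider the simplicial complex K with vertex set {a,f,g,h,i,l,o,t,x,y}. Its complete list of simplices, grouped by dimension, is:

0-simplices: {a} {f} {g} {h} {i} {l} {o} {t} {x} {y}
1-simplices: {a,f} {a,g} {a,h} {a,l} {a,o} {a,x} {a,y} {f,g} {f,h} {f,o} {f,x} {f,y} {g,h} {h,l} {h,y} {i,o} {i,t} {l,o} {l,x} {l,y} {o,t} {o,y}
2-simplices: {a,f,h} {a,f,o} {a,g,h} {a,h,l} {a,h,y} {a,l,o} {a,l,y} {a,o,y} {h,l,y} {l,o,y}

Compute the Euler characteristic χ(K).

n_0=10 n_1=22 n_2=10
χ=+10−22+10=-2

χ(K)=-2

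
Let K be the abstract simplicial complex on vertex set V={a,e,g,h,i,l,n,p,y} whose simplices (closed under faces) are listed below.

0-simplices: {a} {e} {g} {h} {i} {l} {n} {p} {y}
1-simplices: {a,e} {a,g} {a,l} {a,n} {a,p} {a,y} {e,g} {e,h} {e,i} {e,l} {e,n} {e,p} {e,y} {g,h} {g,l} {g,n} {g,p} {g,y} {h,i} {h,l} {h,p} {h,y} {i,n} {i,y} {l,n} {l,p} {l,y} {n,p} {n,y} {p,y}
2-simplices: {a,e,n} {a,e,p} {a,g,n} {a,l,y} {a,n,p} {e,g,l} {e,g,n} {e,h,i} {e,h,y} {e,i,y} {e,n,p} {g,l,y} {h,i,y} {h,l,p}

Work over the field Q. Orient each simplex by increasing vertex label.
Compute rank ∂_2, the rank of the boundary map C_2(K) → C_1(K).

n_0=9 n_1=30 n_2=14  [Q]
∂1: piv[ae,ag,al,an,ap,ay,eh,ei] rk=8  ker:eg,el,en,ep,ey,gh,gl,gn,gp,gy,hi,hl,hp,hy,in,iy,ln,lp,ly,np,ny,py
∂2: piv[aen,aep,agn,aly,anp,egl,egn,ehi,ehy,eiy,gly,hlp] rk=12  ker:enp,hiy
rk∂_2=12

rank∂_2=12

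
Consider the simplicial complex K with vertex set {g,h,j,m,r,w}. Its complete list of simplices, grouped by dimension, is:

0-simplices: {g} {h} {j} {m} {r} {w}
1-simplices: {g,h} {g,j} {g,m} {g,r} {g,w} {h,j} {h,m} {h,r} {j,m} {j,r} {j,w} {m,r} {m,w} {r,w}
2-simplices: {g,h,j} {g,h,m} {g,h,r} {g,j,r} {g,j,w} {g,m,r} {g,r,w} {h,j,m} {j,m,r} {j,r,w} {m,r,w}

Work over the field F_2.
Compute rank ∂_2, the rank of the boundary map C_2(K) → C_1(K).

rank∂_2=9

n_0=6 n_1=14 n_2=11  [Z2]
∂1: piv[gh,gj,gm,gr,gw] rk=5  ker:hj,hm,hr,jm,jr,jw,mr,mw,rw
∂2: piv[ghj,ghm,ghr,gjr,gjw,gmr,grw,hjm,mrw] rk=9  ker:jmr,jrw
rk∂_2=9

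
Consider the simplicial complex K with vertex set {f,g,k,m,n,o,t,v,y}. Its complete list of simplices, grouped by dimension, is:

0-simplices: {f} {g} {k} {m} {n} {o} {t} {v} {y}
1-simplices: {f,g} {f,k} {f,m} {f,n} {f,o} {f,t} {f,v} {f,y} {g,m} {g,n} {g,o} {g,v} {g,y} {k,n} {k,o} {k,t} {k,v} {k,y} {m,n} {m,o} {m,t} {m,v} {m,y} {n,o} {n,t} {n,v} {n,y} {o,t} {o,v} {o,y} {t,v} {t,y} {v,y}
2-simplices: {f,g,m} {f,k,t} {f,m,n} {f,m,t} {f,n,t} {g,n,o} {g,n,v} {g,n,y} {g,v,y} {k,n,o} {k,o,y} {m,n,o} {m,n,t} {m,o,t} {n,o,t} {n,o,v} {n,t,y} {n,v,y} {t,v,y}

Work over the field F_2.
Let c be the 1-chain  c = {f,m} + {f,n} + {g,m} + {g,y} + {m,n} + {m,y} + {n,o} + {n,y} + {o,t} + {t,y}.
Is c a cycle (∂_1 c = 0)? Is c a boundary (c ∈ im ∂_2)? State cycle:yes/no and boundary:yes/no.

cycle:yes boundary:no

n_0=9 n_1=33 n_2=19  [Z2]
∂1: piv[fg,fk,fm,fn,fo,ft,fv,fy] rk=8  ker:gm,gn,go,gv,gy,kn,ko,kt,kv,ky,mn,mo,mt,mv,my,no,nt,nv,ny,ot,ov,oy,tv,ty,vy
∂2: piv[fgm,fkt,fmn,fmt,fnt,gno,gnv,gny,gvy,kno,koy,mno,mot,nov,nty,tvy] rk=16  ker:mnt,not,nvy
∂1c = 0
c vs im∂2: residual ≠ 0 ⇒ not boundary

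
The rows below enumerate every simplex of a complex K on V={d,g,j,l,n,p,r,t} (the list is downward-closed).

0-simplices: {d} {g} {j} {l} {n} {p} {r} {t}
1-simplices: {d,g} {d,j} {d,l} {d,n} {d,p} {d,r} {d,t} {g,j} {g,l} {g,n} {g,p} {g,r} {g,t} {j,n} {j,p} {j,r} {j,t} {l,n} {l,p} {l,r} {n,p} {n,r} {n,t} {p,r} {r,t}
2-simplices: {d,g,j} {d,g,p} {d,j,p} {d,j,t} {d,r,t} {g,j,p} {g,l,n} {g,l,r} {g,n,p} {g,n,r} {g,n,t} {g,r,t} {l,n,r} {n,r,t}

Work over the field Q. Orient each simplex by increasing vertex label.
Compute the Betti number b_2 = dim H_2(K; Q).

n_0=8 n_1=25 n_2=14  [Q]
∂1: piv[dg,dj,dl,dn,dp,dr,dt] rk=7  ker:gj,gl,gn,gp,gr,gt,jn,jp,jr,jt,ln,lp,lr,np,nr,nt,pr,rt
∂2: piv[dgj,dgp,djp,djt,drt,gln,glr,gnp,gnr,gnt,grt] rk=11  ker:gjp,lnr,nrt
b_2=(14−11)−0=3

b_2=3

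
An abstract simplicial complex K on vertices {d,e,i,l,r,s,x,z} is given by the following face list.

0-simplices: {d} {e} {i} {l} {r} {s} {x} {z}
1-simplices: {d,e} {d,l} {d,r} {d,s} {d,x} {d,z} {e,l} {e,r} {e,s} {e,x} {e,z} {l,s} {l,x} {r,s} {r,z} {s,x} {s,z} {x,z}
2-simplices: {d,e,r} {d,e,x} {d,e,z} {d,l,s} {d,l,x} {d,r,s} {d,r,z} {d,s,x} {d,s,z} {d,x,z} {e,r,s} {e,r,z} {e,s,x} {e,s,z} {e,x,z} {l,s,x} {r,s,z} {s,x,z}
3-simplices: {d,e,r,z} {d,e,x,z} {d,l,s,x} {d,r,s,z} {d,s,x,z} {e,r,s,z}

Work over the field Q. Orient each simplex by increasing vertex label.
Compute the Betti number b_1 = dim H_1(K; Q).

b_1=1

n_0=8 n_1=18 n_2=18 n_3=6  [Q]
∂1: piv[de,dl,dr,ds,dx,dz] rk=6  ker:el,er,es,ex,ez,ls,lx,rs,rz,sx,sz,xz
∂2: piv[der,dex,dez,dls,dlx,drs,drz,dsx,dsz,dxz,ers] rk=11  ker:erz,esx,esz,exz,lsx,rsz,sxz
∂3: piv[derz,dexz,dlsx,drsz,dsxz,ersz] rk=6
b_1=(18−6)−11=1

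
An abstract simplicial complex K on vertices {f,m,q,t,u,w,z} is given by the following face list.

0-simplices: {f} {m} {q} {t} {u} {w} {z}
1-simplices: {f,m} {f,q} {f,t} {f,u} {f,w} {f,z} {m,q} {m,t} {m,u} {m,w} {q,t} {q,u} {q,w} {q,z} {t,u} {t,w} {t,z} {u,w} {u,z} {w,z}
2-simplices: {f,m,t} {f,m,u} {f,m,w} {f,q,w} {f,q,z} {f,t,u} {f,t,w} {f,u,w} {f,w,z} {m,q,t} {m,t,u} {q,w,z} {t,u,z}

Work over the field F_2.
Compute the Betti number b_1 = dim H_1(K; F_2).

b_1=3

n_0=7 n_1=20 n_2=13  [Z2]
∂1: piv[fm,fq,ft,fu,fw,fz] rk=6  ker:mq,mt,mu,mw,qt,qu,qw,qz,tu,tw,tz,uw,uz,wz
∂2: piv[fmt,fmu,fmw,fqw,fqz,ftu,ftw,fuw,fwz,mqt,tuz] rk=11  ker:mtu,qwz
b_1=(20−6)−11=3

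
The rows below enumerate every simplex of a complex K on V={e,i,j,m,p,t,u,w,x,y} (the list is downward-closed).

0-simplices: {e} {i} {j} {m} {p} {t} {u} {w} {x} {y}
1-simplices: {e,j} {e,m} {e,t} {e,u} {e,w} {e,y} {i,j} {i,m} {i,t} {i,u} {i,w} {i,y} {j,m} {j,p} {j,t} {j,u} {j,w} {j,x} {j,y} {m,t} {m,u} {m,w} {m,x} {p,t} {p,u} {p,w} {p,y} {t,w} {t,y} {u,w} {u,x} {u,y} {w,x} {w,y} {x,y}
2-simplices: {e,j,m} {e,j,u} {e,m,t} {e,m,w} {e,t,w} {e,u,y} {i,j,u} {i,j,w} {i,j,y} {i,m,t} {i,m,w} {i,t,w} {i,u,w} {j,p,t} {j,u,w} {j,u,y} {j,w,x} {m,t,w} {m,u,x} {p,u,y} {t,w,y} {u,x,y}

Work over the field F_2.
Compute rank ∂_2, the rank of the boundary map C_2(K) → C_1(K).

rank∂_2=19

n_0=10 n_1=35 n_2=22  [Z2]
∂1: piv[ej,em,et,eu,ew,ey,ij,jp,jx] rk=9  ker:im,it,iu,iw,iy,jm,jt,ju,jw,jy,mt,mu,mw,mx,pt,pu,pw,py,tw,ty,uw,ux,uy,wx,wy,xy
∂2: piv[ejm,eju,emt,emw,etw,euy,iju,ijw,ijy,imt,imw,iuw,jpt,juy,jwx,mux,puy,twy,uxy] rk=19  ker:itw,juw,mtw
rk∂_2=19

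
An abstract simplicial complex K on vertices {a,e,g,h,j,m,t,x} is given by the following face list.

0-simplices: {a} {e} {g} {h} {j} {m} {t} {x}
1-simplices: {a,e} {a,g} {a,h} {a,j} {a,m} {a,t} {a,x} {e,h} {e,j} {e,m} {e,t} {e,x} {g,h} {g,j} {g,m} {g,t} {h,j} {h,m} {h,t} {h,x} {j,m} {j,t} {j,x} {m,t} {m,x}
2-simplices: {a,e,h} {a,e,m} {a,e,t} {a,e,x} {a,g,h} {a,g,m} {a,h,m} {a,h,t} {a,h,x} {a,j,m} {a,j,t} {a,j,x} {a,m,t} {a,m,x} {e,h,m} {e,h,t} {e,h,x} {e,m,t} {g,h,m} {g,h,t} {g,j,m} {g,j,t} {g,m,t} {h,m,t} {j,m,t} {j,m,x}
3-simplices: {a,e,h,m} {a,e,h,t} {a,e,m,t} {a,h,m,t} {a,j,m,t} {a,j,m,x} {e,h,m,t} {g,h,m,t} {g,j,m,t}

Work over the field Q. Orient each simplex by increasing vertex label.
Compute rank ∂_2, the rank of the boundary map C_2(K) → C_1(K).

rank∂_2=16

n_0=8 n_1=25 n_2=26 n_3=9  [Q]
∂1: piv[ae,ag,ah,aj,am,at,ax] rk=7  ker:eh,ej,em,et,ex,gh,gj,gm,gt,hj,hm,ht,hx,jm,jt,jx,mt,mx
∂2: piv[aeh,aem,aet,aex,agh,agm,ahm,aht,ahx,ajm,ajt,ajx,amt,amx,ght,gjm] rk=16  ker:ehm,eht,ehx,emt,ghm,gjt,gmt,hmt,jmt,jmx
∂3: piv[aehm,aeht,aemt,ahmt,ajmt,ajmx,ghmt,gjmt] rk=8  ker:ehmt
rk∂_2=16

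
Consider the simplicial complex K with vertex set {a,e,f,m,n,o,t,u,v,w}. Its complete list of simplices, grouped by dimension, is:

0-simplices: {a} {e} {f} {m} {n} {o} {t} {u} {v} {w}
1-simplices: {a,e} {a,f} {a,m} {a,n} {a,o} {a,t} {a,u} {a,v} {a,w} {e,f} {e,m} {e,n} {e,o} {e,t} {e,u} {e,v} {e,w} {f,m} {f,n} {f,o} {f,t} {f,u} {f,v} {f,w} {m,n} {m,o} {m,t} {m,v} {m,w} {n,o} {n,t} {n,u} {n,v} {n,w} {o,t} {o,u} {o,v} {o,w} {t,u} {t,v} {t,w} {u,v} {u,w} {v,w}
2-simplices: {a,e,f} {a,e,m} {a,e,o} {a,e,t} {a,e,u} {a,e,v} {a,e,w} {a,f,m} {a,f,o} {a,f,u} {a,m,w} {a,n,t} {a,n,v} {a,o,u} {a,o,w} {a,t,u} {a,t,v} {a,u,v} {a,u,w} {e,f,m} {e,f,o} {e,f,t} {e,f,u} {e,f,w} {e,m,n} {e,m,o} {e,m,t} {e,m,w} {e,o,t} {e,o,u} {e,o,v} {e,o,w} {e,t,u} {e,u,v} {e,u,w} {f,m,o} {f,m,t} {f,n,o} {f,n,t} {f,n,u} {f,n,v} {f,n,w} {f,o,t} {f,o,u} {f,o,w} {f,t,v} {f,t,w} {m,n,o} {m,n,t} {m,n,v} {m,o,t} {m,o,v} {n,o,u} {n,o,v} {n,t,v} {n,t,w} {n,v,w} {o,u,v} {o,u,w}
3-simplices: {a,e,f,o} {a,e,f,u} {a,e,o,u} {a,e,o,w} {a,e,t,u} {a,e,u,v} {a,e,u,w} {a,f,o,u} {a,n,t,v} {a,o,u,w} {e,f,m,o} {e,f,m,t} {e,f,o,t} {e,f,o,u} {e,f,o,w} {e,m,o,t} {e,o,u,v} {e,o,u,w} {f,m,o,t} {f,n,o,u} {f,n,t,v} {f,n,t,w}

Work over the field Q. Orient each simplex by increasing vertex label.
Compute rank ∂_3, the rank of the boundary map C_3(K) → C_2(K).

n_0=10 n_1=44 n_2=59 n_3=22  [Q]
∂1: piv[ae,af,am,an,ao,at,au,av,aw] rk=9  ker:ef,em,en,eo,et,eu,ev,ew,fm,fn,fo,ft,fu,fv,fw,mn,mo,mt,mv,mw,no,nt,nu,nv,nw,ot,ou,ov,ow,tu,tv,tw,uv,uw,vw
∂2: piv[aef,aem,aeo,aet,aeu,aev,aew,afm,afo,afu,amw,ant,anv,aou,aow,atu,atv,auv,auw,eft,efw,emn,emo,emt,eot,eov,fno,fnt,fnu,fnv,fnw,ftw,mno,mnv,nvw] rk=35  ker:efm,efo,efu,emw,eou,eow,etu,euv,euw,fmo,fmt,fot,fou,fow,ftv,mnt,mot,mov,nou,nov,ntv,ntw,ouv,ouw
∂3: piv[aefo,aefu,aeou,aeow,aetu,aeuv,aeuw,afou,antv,aouw,efmo,efmt,efot,efow,emot,eouv,fnou,fntv,fntw] rk=19  ker:efou,eouw,fmot
rk∂_3=19

rank∂_3=19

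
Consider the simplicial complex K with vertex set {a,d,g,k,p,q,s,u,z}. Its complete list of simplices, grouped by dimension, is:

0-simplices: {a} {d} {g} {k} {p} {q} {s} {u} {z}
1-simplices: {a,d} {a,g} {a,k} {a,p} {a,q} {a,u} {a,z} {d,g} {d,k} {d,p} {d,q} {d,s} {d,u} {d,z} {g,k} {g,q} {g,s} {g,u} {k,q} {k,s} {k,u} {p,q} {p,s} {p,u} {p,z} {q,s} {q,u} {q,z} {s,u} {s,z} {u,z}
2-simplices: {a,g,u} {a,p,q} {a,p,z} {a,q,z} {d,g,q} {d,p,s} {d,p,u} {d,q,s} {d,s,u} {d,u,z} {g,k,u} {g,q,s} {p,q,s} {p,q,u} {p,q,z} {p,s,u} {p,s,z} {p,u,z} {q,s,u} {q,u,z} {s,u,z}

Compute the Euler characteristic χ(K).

n_0=9 n_1=31 n_2=21
χ=+9−31+21=-1

χ(K)=-1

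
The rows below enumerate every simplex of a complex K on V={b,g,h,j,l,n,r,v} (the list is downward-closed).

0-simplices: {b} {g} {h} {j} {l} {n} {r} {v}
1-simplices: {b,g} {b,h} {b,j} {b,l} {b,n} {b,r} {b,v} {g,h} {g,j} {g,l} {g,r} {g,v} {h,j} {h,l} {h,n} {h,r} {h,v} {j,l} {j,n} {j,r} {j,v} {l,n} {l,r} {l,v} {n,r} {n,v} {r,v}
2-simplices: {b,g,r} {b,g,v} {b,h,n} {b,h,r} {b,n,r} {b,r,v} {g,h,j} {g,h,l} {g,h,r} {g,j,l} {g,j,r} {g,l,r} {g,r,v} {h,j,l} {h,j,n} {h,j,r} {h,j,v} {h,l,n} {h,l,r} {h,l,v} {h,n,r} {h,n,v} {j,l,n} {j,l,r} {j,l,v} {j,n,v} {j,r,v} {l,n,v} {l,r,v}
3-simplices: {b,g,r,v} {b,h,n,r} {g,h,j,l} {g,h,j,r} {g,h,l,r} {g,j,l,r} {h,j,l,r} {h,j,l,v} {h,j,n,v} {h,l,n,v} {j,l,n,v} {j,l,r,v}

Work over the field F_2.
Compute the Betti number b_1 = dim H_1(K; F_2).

n_0=8 n_1=27 n_2=29 n_3=12  [Z2]
∂1: piv[bg,bh,bj,bl,bn,br,bv] rk=7  ker:gh,gj,gl,gr,gv,hj,hl,hn,hr,hv,jl,jn,jr,jv,ln,lr,lv,nr,nv,rv
∂2: piv[bgr,bgv,bhn,bhr,bnr,brv,ghj,ghl,ghr,gjl,gjr,glr,hjn,hjv,hln,hlv,hnv,jrv] rk=18  ker:grv,hjl,hjr,hlr,hnr,jln,jlr,jlv,jnv,lnv,lrv
∂3: piv[bgrv,bhnr,ghjl,ghjr,ghlr,gjlr,hjlv,hjnv,hlnv,jlnv,jlrv] rk=11  ker:hjlr
b_1=(27−7)−18=2

b_1=2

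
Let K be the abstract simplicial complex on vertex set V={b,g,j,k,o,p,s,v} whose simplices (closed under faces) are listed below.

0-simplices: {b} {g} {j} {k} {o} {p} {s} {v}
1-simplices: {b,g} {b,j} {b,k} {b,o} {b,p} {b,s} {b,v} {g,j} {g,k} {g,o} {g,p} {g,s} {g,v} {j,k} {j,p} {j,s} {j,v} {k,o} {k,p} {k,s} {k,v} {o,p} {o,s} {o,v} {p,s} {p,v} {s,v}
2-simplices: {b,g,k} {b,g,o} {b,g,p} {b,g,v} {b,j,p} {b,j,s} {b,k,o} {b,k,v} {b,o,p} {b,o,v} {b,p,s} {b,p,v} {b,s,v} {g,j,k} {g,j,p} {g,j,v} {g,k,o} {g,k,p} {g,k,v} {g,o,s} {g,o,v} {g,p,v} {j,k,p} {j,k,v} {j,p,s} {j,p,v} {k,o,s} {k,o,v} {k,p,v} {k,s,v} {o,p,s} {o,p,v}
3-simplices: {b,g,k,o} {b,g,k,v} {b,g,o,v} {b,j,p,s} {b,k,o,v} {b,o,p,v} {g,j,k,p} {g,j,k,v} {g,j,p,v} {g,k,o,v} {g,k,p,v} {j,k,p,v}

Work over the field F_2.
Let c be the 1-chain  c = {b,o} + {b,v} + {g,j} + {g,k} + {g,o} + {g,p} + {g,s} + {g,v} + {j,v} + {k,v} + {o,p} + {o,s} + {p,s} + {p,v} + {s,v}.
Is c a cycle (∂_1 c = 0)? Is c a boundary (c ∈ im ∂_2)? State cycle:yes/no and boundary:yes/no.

n_0=8 n_1=27 n_2=32 n_3=12  [Z2]
∂1: piv[bg,bj,bk,bo,bp,bs,bv] rk=7  ker:gj,gk,go,gp,gs,gv,jk,jp,js,jv,ko,kp,ks,kv,op,os,ov,ps,pv,sv
∂2: piv[bgk,bgo,bgp,bgv,bjp,bjs,bko,bkv,bop,bov,bps,bpv,bsv,gjk,gjp,gjv,gkp,gos,kos,ksv] rk=20  ker:gko,gkv,gov,gpv,jkp,jkv,jps,jpv,kov,kpv,ops,opv
∂3: piv[bgko,bgkv,bgov,bjps,bkov,bopv,gjkp,gjkv,gjpv,gkpv] rk=10  ker:gkov,jkpv
∂1c = 0
c vs im∂2: reduces to 0 ⇒ boundary

cycle:yes boundary:yes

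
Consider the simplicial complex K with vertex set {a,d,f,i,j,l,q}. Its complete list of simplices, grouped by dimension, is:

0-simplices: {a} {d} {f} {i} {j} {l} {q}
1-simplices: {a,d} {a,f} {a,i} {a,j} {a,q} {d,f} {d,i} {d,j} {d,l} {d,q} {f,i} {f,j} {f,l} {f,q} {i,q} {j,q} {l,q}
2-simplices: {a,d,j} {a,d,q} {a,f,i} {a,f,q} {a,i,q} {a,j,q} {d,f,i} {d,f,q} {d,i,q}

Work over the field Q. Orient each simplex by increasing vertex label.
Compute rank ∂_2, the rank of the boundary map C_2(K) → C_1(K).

rank∂_2=8

n_0=7 n_1=17 n_2=9  [Q]
∂1: piv[ad,af,ai,aj,aq,dl] rk=6  ker:df,di,dj,dq,fi,fj,fl,fq,iq,jq,lq
∂2: piv[adj,adq,afi,afq,aiq,ajq,dfi,dfq] rk=8  ker:diq
rk∂_2=8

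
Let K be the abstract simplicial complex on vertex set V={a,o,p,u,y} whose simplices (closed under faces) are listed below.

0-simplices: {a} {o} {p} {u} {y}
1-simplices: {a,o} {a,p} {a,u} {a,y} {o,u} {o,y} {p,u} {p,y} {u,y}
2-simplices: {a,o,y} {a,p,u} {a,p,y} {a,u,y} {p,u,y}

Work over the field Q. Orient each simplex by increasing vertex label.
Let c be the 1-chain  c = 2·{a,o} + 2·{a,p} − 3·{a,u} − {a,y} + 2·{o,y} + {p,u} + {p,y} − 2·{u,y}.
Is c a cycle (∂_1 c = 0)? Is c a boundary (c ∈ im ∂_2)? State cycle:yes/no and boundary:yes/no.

n_0=5 n_1=9 n_2=5  [Q]
∂1: piv[ao,ap,au,ay] rk=4  ker:ou,oy,pu,py,uy
∂2: piv[aoy,apu,apy,auy] rk=4  ker:puy
∂1c = 0
c vs im∂2: reduces to 0 ⇒ boundary

cycle:yes boundary:yes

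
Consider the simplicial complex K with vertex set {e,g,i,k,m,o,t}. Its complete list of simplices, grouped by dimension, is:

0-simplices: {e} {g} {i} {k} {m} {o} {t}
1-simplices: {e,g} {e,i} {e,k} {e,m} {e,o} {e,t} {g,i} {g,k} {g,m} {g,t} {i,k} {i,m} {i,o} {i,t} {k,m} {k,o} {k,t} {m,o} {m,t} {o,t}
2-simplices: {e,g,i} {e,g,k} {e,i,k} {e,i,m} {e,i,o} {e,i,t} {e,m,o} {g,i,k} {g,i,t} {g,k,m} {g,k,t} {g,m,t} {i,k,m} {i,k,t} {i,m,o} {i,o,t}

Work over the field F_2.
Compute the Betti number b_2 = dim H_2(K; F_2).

b_2=3

n_0=7 n_1=20 n_2=16  [Z2]
∂1: piv[eg,ei,ek,em,eo,et] rk=6  ker:gi,gk,gm,gt,ik,im,io,it,km,ko,kt,mo,mt,ot
∂2: piv[egi,egk,eik,eim,eio,eit,emo,git,gkm,gkt,gmt,ikm,iot] rk=13  ker:gik,ikt,imo
b_2=(16−13)−0=3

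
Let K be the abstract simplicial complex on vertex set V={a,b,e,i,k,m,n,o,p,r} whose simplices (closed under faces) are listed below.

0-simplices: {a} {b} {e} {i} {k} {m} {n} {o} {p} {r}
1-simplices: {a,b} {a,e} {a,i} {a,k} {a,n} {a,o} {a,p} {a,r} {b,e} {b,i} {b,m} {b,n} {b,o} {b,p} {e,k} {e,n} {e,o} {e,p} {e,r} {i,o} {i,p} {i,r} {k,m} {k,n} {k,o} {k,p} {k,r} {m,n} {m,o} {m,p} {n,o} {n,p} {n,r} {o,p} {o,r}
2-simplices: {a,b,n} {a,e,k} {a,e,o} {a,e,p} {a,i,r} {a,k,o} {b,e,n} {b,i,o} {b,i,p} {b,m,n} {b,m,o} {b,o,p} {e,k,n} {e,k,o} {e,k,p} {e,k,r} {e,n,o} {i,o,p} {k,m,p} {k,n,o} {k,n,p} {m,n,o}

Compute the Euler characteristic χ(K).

χ(K)=-3

n_0=10 n_1=35 n_2=22
χ=+10−35+22=-3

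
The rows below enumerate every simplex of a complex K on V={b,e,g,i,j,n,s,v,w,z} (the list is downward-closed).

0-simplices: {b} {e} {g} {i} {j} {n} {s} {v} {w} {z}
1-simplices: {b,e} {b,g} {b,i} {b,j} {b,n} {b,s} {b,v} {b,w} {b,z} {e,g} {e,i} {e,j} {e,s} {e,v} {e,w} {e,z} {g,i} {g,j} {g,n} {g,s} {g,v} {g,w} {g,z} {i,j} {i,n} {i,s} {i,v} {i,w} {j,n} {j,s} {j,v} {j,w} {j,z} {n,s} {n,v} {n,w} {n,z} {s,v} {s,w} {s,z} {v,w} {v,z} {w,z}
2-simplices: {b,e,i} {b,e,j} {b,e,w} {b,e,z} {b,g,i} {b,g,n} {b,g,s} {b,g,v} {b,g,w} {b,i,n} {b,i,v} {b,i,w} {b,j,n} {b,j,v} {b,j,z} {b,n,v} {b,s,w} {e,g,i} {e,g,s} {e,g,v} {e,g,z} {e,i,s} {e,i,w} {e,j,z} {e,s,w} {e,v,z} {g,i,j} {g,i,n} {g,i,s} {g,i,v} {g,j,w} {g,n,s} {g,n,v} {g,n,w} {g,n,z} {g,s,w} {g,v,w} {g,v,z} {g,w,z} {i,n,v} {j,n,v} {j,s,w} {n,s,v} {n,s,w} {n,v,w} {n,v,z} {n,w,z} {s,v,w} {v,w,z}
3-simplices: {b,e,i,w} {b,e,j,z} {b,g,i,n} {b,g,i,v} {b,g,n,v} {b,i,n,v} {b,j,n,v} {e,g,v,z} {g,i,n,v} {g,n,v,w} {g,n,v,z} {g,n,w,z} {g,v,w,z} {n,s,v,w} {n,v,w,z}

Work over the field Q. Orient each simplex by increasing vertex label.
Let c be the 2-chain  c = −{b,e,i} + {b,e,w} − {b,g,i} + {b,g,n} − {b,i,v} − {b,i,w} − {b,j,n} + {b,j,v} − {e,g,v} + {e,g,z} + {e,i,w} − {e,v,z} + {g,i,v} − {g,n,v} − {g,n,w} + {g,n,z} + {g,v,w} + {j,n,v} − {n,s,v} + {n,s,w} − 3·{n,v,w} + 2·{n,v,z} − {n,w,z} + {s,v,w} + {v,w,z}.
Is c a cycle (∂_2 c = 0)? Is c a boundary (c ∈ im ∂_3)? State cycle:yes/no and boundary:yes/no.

n_0=10 n_1=43 n_2=49 n_3=15  [Q]
∂1: piv[be,bg,bi,bj,bn,bs,bv,bw,bz] rk=9  ker:eg,ei,ej,es,ev,ew,ez,gi,gj,gn,gs,gv,gw,gz,ij,in,is,iv,iw,jn,js,jv,jw,jz,ns,nv,nw,nz,sv,sw,sz,vw,vz,wz
∂2: piv[bei,bej,bew,bez,bgi,bgn,bgs,bgv,bgw,bin,biv,biw,bjn,bjv,bjz,bnv,bsw,egi,egs,egv,egz,eis,evz,gij,gjw,gns,gnw,gnz,gvw,gwz,jsw,nsv] rk=32  ker:eiw,ejz,esw,gin,gis,giv,gnv,gsw,gvz,inv,jnv,nsw,nvw,nvz,nwz,svw,vwz
∂3: piv[beiw,bejz,bgin,bgiv,bgnv,binv,bjnv,egvz,gnvw,gnvz,gnwz,gvwz,nsvw] rk=13  ker:ginv,nvwz
∂2c = 0
c vs im∂3: reduces to 0 ⇒ boundary

cycle:yes boundary:yes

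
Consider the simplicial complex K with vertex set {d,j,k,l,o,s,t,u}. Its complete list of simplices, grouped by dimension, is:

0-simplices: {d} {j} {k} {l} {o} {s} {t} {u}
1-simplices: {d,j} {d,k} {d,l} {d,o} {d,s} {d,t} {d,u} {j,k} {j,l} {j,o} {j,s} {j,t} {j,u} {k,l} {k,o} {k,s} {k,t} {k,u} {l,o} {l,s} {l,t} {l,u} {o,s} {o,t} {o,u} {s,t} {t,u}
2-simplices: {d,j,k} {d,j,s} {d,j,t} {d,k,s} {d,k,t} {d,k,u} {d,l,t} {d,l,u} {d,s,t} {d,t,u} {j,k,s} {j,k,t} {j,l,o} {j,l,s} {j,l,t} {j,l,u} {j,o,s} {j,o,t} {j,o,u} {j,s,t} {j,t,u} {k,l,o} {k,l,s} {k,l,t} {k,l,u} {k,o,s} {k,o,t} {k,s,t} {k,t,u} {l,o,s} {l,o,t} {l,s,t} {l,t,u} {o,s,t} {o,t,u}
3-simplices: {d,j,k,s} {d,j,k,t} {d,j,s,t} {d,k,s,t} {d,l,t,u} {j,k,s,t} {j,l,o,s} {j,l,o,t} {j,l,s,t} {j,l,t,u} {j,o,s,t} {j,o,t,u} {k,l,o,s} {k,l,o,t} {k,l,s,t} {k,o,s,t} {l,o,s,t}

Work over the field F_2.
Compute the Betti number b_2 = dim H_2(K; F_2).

n_0=8 n_1=27 n_2=35 n_3=17  [Z2]
∂1: piv[dj,dk,dl,do,ds,dt,du] rk=7  ker:jk,jl,jo,js,jt,ju,kl,ko,ks,kt,ku,lo,ls,lt,lu,os,ot,ou,st,tu
∂2: piv[djk,djs,djt,dks,dkt,dku,dlt,dlu,dst,dtu,jlo,jls,jlt,jlu,jos,jot,jou,klo,kls] rk=19  ker:jks,jkt,jst,jtu,klt,klu,kos,kot,kst,ktu,los,lot,lst,ltu,ost,otu
∂3: piv[djks,djkt,djst,dkst,dltu,jlos,jlot,jlst,jltu,jost,jotu,klos,klot,klst] rk=14  ker:jkst,kost,lost
b_2=(35−19)−14=2

b_2=2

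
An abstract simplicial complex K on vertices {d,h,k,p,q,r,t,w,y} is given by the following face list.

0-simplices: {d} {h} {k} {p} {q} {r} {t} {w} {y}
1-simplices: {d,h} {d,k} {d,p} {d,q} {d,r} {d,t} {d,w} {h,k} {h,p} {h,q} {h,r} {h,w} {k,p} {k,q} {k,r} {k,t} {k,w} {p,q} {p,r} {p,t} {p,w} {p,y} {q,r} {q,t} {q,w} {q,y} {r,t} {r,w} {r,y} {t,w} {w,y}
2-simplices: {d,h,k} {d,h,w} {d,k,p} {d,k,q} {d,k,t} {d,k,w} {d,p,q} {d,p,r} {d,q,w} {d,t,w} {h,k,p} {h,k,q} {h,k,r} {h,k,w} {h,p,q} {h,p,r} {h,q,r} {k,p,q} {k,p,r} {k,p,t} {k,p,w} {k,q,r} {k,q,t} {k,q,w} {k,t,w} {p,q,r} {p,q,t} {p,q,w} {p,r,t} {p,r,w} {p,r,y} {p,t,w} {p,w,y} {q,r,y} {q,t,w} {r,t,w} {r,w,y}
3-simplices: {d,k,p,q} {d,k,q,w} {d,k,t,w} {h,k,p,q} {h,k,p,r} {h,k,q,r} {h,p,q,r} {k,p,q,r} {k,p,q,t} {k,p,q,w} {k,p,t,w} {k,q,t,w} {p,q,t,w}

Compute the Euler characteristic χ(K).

χ(K)=2

n_0=9 n_1=31 n_2=37 n_3=13
χ=+9−31+37−13=2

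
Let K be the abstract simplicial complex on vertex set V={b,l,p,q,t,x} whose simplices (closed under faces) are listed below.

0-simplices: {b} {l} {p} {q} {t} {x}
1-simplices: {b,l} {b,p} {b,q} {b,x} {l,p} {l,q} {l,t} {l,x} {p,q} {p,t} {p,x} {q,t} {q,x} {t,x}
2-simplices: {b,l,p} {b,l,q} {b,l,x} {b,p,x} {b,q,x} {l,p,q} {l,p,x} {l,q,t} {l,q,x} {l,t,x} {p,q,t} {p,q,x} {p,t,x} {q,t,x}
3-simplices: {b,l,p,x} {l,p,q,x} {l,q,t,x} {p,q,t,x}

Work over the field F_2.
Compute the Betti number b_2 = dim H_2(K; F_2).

n_0=6 n_1=14 n_2=14 n_3=4  [Z2]
∂1: piv[bl,bp,bq,bx,lt] rk=5  ker:lp,lq,lx,pq,pt,px,qt,qx,tx
∂2: piv[blp,blq,blx,bpx,bqx,lpq,lqt,ltx,pqt] rk=9  ker:lpx,lqx,pqx,ptx,qtx
∂3: piv[blpx,lpqx,lqtx,pqtx] rk=4
b_2=(14−9)−4=1

b_2=1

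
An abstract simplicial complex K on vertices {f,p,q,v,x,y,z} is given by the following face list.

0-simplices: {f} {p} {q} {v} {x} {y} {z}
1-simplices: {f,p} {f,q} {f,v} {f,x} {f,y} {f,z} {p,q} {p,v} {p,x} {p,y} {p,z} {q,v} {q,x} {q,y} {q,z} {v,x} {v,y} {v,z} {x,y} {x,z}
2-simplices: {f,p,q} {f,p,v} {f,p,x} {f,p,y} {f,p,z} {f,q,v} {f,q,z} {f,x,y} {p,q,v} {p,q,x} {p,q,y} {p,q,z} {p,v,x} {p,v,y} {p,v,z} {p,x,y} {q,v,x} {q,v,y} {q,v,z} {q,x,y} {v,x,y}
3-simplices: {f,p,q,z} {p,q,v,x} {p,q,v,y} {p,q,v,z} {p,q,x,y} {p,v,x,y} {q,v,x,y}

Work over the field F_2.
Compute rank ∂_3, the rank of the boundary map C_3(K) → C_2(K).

n_0=7 n_1=20 n_2=21 n_3=7  [Z2]
∂1: piv[fp,fq,fv,fx,fy,fz] rk=6  ker:pq,pv,px,py,pz,qv,qx,qy,qz,vx,vy,vz,xy,xz
∂2: piv[fpq,fpv,fpx,fpy,fpz,fqv,fqz,fxy,pqx,pqy,pvx,pvy,pvz] rk=13  ker:pqv,pqz,pxy,qvx,qvy,qvz,qxy,vxy
∂3: piv[fpqz,pqvx,pqvy,pqvz,pqxy,pvxy] rk=6  ker:qvxy
rk∂_3=6

rank∂_3=6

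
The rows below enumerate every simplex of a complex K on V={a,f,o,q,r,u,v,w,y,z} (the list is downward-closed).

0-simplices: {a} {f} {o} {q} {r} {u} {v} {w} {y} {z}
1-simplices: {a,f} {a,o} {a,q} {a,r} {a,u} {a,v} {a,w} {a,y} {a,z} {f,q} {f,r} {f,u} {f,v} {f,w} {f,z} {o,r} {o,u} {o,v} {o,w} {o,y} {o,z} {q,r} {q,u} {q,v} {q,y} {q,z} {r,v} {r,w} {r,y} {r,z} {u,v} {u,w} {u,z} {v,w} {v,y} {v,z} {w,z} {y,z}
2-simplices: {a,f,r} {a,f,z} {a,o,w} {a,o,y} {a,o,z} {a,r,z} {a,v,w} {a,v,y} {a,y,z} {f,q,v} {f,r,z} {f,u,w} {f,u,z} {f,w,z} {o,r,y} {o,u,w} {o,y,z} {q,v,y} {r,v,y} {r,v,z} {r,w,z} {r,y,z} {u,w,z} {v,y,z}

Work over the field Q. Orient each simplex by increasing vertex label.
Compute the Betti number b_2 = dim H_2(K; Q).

b_2=4

n_0=10 n_1=38 n_2=24  [Q]
∂1: piv[af,ao,aq,ar,au,av,aw,ay,az] rk=9  ker:fq,fr,fu,fv,fw,fz,or,ou,ov,ow,oy,oz,qr,qu,qv,qy,qz,rv,rw,ry,rz,uv,uw,uz,vw,vy,vz,wz,yz
∂2: piv[afr,afz,aow,aoy,aoz,arz,avw,avy,ayz,fqv,fuw,fuz,fwz,ory,ouw,qvy,rvy,rvz,rwz,ryz] rk=20  ker:frz,oyz,uwz,vyz
b_2=(24−20)−0=4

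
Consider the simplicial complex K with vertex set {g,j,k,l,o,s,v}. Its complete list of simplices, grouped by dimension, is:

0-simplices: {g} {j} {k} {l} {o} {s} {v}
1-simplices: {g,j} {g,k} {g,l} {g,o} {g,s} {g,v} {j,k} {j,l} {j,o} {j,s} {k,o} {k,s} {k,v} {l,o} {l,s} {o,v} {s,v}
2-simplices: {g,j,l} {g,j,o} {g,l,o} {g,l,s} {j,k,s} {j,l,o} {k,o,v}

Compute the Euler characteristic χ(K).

χ(K)=-3

n_0=7 n_1=17 n_2=7
χ=+7−17+7=-3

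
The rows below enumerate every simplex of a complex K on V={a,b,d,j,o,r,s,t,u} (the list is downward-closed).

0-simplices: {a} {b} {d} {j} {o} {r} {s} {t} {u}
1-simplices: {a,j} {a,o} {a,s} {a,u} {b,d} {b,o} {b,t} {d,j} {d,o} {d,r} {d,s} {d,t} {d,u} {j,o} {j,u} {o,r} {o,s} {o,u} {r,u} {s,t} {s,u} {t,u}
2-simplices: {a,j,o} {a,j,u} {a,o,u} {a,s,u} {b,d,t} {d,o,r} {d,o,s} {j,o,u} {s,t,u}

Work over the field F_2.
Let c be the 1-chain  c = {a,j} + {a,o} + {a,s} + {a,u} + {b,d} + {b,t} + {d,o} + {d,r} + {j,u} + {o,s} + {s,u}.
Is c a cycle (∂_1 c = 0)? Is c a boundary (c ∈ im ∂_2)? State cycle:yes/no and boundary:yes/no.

n_0=9 n_1=22 n_2=9  [Z2]
∂1: piv[aj,ao,as,au,bd,bo,bt,dr] rk=8  ker:dj,do,ds,dt,du,jo,ju,or,os,ou,ru,st,su,tu
∂2: piv[ajo,aju,aou,asu,bdt,dor,dos,stu] rk=8  ker:jou
∂1c = {d} + {o} + {r} + {s} + {t} + {u}

cycle:no boundary:no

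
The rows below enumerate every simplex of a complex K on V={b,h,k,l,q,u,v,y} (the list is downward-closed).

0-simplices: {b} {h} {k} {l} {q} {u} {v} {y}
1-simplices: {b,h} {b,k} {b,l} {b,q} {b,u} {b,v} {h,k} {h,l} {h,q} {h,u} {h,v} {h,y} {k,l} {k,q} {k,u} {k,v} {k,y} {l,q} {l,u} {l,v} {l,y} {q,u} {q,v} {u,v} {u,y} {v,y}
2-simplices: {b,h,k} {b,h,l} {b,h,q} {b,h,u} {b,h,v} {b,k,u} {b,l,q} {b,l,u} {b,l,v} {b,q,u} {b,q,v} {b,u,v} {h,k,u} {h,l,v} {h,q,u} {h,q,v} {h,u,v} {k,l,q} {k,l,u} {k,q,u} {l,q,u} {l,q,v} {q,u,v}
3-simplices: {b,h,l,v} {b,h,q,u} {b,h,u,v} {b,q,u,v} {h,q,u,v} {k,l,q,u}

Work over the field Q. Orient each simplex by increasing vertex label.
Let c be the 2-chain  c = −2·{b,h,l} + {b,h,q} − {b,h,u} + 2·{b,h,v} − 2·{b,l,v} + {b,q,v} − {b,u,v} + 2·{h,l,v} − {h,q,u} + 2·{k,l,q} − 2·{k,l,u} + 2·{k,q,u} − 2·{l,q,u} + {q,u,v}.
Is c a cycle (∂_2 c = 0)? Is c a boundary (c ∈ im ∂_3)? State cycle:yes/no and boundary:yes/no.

cycle:yes boundary:yes

n_0=8 n_1=26 n_2=23 n_3=6  [Q]
∂1: piv[bh,bk,bl,bq,bu,bv,hy] rk=7  ker:hk,hl,hq,hu,hv,kl,kq,ku,kv,ky,lq,lu,lv,ly,qu,qv,uv,uy,vy
∂2: piv[bhk,bhl,bhq,bhu,bhv,bku,blq,blu,blv,bqu,bqv,buv,klq,klu] rk=14  ker:hku,hlv,hqu,hqv,huv,kqu,lqu,lqv,quv
∂3: piv[bhlv,bhqu,bhuv,bquv,hquv,klqu] rk=6
∂2c = 0
c vs im∂3: reduces to 0 ⇒ boundary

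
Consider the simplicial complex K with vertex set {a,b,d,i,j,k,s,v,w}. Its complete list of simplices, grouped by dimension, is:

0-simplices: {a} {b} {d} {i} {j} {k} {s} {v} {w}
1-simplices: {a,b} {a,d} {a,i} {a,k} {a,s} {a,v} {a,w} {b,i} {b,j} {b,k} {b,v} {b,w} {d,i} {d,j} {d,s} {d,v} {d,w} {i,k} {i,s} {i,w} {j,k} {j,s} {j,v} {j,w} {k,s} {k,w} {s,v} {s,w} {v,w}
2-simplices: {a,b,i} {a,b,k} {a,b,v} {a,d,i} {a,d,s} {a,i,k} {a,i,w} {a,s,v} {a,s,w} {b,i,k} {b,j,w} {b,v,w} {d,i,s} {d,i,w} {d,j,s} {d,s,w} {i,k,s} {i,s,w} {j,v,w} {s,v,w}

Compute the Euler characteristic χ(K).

n_0=9 n_1=29 n_2=20
χ=+9−29+20=0

χ(K)=0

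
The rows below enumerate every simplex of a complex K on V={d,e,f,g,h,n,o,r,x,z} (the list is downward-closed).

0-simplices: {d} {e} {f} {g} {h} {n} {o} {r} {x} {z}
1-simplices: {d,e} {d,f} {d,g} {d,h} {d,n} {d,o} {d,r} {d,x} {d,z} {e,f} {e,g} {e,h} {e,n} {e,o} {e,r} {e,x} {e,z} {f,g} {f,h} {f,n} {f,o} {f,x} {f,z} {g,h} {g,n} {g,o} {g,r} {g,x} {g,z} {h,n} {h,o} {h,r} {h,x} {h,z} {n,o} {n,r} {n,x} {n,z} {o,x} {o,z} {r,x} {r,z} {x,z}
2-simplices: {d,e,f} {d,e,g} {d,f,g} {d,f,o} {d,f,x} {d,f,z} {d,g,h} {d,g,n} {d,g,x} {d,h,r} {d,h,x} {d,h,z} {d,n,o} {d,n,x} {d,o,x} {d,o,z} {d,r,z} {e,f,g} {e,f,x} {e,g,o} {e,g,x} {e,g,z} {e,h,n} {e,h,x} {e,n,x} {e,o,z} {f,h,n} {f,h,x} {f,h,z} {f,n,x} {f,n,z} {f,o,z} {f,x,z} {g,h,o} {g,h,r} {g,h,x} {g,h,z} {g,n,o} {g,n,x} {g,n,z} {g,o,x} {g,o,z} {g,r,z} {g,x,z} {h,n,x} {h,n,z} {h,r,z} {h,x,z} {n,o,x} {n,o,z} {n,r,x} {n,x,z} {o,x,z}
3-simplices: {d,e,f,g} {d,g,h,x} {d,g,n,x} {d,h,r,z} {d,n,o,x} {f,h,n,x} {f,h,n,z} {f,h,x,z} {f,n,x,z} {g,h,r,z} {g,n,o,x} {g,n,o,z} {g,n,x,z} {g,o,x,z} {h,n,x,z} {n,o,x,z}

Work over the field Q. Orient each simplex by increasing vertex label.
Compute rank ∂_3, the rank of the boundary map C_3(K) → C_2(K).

n_0=10 n_1=43 n_2=53 n_3=16  [Q]
∂1: piv[de,df,dg,dh,dn,do,dr,dx,dz] rk=9  ker:ef,eg,eh,en,eo,er,ex,ez,fg,fh,fn,fo,fx,fz,gh,gn,go,gr,gx,gz,hn,ho,hr,hx,hz,no,nr,nx,nz,ox,oz,rx,rz,xz
∂2: piv[def,deg,dfg,dfo,dfx,dfz,dgh,dgn,dgx,dhr,dhx,dhz,dno,dnx,dox,doz,drz,efx,ego,egz,ehn,ehx,enx,eoz,fhn,fhx,fnz,fxz,gho,ghr,ghz,nrx] rk=32  ker:efg,egx,fhz,fnx,foz,ghx,gno,gnx,gnz,gox,goz,grz,gxz,hnx,hnz,hrz,hxz,nox,noz,nxz,oxz
∂3: piv[defg,dghx,dgnx,dhrz,dnox,fhnx,fhnz,fhxz,fnxz,ghrz,gnox,gnoz,gnxz,goxz] rk=14  ker:hnxz,noxz
rk∂_3=14

rank∂_3=14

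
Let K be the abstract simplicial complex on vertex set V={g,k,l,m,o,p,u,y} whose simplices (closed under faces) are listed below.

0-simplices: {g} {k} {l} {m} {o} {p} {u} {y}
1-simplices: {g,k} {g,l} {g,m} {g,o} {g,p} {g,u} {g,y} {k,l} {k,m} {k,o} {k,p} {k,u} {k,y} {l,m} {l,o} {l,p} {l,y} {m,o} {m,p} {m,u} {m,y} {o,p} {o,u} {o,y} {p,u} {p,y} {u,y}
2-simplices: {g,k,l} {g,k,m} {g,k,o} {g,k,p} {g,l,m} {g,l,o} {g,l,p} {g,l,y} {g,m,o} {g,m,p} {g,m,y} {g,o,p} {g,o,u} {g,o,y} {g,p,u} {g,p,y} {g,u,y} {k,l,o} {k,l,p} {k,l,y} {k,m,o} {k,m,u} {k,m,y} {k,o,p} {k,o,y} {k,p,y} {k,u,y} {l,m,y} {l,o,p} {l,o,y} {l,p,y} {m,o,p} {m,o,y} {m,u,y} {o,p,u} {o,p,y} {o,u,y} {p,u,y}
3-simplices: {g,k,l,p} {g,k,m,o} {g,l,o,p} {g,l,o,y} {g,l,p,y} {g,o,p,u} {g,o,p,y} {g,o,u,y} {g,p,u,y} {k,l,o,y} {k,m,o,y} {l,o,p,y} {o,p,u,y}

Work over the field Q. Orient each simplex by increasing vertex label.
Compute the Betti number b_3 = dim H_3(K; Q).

n_0=8 n_1=27 n_2=38 n_3=13  [Q]
∂1: piv[gk,gl,gm,go,gp,gu,gy] rk=7  ker:kl,km,ko,kp,ku,ky,lm,lo,lp,ly,mo,mp,mu,my,op,ou,oy,pu,py,uy
∂2: piv[gkl,gkm,gko,gkp,glm,glo,glp,gly,gmo,gmp,gmy,gop,gou,goy,gpu,gpy,guy,kly,kmu,kuy] rk=20  ker:klo,klp,kmo,kmy,kop,koy,kpy,lmy,lop,loy,lpy,mop,moy,muy,opu,opy,ouy,puy
∂3: piv[gklp,gkmo,glop,gloy,glpy,gopu,gopy,gouy,gpuy,kloy,kmoy] rk=11  ker:lopy,opuy
b_3=(13−11)−0=2

b_3=2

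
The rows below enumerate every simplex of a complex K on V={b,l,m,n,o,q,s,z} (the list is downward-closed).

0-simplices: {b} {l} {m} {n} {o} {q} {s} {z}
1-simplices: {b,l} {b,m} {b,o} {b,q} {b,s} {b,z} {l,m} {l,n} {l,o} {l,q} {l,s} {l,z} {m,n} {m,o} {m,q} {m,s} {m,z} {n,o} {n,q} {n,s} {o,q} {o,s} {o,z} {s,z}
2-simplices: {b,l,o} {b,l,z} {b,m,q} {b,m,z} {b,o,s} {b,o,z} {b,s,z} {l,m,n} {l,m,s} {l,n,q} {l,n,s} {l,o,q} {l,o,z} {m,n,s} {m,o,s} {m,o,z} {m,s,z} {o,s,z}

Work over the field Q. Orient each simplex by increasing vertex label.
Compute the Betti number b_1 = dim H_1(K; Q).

n_0=8 n_1=24 n_2=18  [Q]
∂1: piv[bl,bm,bo,bq,bs,bz,ln] rk=7  ker:lm,lo,lq,ls,lz,mn,mo,mq,ms,mz,no,nq,ns,oq,os,oz,sz
∂2: piv[blo,blz,bmq,bmz,bos,boz,bsz,lmn,lms,lnq,lns,loq,mos,moz] rk=14  ker:loz,mns,msz,osz
b_1=(24−7)−14=3

b_1=3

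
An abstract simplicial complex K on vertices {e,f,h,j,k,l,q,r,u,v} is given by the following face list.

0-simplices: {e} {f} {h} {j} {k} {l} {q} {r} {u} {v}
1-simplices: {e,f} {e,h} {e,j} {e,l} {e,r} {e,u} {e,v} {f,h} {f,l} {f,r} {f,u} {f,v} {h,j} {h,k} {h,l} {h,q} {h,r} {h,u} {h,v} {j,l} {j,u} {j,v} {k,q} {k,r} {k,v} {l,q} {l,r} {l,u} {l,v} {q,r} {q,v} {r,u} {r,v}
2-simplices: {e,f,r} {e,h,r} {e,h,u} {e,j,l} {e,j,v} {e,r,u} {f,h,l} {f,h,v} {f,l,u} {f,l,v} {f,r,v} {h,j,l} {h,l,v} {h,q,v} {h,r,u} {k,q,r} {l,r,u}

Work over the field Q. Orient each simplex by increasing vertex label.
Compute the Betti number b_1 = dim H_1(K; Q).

b_1=9

n_0=10 n_1=33 n_2=17  [Q]
∂1: piv[ef,eh,ej,el,er,eu,ev,hk,hq] rk=9  ker:fh,fl,fr,fu,fv,hj,hl,hr,hu,hv,jl,ju,jv,kq,kr,kv,lq,lr,lu,lv,qr,qv,ru,rv
∂2: piv[efr,ehr,ehu,ejl,ejv,eru,fhl,fhv,flu,flv,frv,hjl,hqv,kqr,lru] rk=15  ker:hlv,hru
b_1=(33−9)−15=9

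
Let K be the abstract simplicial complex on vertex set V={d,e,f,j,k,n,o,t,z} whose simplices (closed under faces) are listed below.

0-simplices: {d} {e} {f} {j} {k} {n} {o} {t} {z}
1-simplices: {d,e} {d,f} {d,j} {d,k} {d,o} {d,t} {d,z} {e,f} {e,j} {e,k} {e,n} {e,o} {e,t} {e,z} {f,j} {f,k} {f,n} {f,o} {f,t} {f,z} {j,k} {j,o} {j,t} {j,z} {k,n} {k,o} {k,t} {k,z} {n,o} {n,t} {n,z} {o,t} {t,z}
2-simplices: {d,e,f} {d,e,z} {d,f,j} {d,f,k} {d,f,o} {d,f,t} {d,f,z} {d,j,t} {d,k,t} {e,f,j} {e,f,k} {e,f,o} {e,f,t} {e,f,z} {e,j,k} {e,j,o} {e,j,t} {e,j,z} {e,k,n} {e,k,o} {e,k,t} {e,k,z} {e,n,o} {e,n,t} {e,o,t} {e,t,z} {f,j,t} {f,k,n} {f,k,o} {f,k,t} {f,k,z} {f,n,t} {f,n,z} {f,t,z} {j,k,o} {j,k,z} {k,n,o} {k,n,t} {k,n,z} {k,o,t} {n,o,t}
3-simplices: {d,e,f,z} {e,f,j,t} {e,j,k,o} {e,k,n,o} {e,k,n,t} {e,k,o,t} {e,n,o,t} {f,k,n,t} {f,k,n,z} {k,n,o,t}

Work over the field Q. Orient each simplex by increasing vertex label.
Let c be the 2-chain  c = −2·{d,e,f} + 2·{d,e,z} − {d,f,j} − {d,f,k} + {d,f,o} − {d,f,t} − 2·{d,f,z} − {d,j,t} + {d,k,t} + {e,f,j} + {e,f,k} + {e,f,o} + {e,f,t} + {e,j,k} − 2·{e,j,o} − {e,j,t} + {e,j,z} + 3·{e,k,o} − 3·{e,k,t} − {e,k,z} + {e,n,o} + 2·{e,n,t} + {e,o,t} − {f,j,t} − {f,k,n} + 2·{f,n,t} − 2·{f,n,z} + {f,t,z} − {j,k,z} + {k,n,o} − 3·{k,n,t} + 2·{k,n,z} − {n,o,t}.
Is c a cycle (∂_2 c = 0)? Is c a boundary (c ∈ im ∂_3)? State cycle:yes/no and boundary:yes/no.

n_0=9 n_1=33 n_2=41 n_3=10  [Q]
∂1: piv[de,df,dj,dk,do,dt,dz,en] rk=8  ker:ef,ej,ek,eo,et,ez,fj,fk,fn,fo,ft,fz,jk,jo,jt,jz,kn,ko,kt,kz,no,nt,nz,ot,tz
∂2: piv[def,dez,dfj,dfk,dfo,dft,dfz,djt,dkt,efj,efk,efo,eft,ejk,ejo,ejz,ekn,eko,ekz,eno,ent,eot,etz,fkn,fnz] rk=25  ker:efz,ejt,ekt,fjt,fko,fkt,fkz,fnt,ftz,jko,jkz,kno,knt,knz,kot,not
∂3: piv[defz,efjt,ejko,ekno,eknt,ekot,enot,fknt,fknz] rk=9  ker:knot
∂2c = −2·{d,f} + 2·{d,k} − {d,o} + {d,t} + 2·{e,f} − 2·{e,j} − 3·{e,k} + 3·{e,n} − 2·{e,o} + 2·{e,z} − {f,j} − {f,k} + {f,n} + 2·{f,o} − {f,z} − 2·{j,o} − 3·{j,t} + 2·{j,z} − {k,n} + 2·{k,o} + {k,t} − 4·{k,z} + {n,o} + 2·{n,t} + {t,z}

cycle:no boundary:no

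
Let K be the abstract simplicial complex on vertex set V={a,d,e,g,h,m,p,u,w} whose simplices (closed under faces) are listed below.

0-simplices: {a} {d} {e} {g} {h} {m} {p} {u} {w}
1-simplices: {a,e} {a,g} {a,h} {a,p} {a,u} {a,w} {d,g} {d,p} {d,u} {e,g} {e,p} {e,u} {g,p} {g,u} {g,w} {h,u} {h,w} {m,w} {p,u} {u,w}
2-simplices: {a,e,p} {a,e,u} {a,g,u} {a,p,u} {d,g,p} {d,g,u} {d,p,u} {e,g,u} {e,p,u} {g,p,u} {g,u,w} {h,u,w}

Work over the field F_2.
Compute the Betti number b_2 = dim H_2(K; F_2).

b_2=2

n_0=9 n_1=20 n_2=12  [Z2]
∂1: piv[ae,ag,ah,ap,au,aw,dg,mw] rk=8  ker:dp,du,eg,ep,eu,gp,gu,gw,hu,hw,pu,uw
∂2: piv[aep,aeu,agu,apu,dgp,dgu,dpu,egu,guw,huw] rk=10  ker:epu,gpu
b_2=(12−10)−0=2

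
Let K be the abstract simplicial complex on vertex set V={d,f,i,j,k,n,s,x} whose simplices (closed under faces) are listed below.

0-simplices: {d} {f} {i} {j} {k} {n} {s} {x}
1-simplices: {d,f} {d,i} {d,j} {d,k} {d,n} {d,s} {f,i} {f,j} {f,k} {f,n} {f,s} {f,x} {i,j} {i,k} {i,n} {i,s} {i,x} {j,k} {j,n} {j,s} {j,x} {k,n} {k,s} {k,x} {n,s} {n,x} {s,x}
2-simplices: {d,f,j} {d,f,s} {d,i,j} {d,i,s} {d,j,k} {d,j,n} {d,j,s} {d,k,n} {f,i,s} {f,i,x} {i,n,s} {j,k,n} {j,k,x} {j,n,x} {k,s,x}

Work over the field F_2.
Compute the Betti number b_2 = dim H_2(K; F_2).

n_0=8 n_1=27 n_2=15  [Z2]
∂1: piv[df,di,dj,dk,dn,ds,fx] rk=7  ker:fi,fj,fk,fn,fs,ij,ik,in,is,ix,jk,jn,js,jx,kn,ks,kx,ns,nx,sx
∂2: piv[dfj,dfs,dij,dis,djk,djn,djs,dkn,fis,fix,ins,jkx,jnx,ksx] rk=14  ker:jkn
b_2=(15−14)−0=1

b_2=1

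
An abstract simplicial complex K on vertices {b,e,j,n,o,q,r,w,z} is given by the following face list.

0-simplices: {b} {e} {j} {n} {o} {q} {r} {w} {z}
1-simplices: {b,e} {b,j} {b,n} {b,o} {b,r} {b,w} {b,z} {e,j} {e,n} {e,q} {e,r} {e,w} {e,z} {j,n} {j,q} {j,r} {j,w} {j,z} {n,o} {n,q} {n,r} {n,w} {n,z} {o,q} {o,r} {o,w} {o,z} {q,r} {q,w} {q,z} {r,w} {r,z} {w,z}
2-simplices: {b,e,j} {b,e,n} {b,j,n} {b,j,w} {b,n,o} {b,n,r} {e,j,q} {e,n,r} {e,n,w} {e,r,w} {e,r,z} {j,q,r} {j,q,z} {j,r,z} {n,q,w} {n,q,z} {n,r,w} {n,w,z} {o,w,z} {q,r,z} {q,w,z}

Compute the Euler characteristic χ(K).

χ(K)=-3

n_0=9 n_1=33 n_2=21
χ=+9−33+21=-3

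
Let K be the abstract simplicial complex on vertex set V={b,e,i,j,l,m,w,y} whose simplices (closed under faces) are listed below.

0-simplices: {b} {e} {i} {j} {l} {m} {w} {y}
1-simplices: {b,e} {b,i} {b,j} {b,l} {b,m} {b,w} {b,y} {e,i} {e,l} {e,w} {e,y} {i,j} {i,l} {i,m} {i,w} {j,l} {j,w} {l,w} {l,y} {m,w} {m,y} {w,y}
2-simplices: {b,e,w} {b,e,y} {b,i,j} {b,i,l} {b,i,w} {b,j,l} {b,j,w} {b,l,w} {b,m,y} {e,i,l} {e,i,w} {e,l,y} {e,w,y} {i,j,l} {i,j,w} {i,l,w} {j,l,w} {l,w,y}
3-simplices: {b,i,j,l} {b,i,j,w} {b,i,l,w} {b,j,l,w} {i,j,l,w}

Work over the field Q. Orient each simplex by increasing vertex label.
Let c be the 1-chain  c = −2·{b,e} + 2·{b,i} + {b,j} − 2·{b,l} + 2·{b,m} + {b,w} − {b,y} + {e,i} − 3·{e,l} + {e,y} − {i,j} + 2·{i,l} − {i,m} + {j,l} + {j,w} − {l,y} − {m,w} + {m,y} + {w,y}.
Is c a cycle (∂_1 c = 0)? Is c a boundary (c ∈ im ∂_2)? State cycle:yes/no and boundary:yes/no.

cycle:no boundary:no

n_0=8 n_1=22 n_2=18 n_3=5  [Q]
∂1: piv[be,bi,bj,bl,bm,bw,by] rk=7  ker:ei,el,ew,ey,ij,il,im,iw,jl,jw,lw,ly,mw,my,wy
∂2: piv[bew,bey,bij,bil,biw,bjl,bjw,blw,bmy,eil,eiw,ely,ewy] rk=13  ker:ijl,ijw,ilw,jlw,lwy
∂3: piv[bijl,bijw,bilw,bjlw] rk=4  ker:ijlw
∂1c = −{b} − {e} + 3·{i} − 2·{j} − {l} + {m} + {y}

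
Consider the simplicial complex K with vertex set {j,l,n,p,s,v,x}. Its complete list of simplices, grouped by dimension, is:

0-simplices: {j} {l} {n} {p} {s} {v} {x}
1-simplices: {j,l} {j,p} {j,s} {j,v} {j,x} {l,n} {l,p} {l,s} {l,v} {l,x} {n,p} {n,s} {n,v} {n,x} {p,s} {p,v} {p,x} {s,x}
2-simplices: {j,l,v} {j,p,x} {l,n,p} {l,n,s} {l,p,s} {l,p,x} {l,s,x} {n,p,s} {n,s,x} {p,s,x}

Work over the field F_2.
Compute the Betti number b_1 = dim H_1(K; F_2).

b_1=4

n_0=7 n_1=18 n_2=10  [Z2]
∂1: piv[jl,jp,js,jv,jx,ln] rk=6  ker:lp,ls,lv,lx,np,ns,nv,nx,ps,pv,px,sx
∂2: piv[jlv,jpx,lnp,lns,lps,lpx,lsx,nsx] rk=8  ker:nps,psx
b_1=(18−6)−8=4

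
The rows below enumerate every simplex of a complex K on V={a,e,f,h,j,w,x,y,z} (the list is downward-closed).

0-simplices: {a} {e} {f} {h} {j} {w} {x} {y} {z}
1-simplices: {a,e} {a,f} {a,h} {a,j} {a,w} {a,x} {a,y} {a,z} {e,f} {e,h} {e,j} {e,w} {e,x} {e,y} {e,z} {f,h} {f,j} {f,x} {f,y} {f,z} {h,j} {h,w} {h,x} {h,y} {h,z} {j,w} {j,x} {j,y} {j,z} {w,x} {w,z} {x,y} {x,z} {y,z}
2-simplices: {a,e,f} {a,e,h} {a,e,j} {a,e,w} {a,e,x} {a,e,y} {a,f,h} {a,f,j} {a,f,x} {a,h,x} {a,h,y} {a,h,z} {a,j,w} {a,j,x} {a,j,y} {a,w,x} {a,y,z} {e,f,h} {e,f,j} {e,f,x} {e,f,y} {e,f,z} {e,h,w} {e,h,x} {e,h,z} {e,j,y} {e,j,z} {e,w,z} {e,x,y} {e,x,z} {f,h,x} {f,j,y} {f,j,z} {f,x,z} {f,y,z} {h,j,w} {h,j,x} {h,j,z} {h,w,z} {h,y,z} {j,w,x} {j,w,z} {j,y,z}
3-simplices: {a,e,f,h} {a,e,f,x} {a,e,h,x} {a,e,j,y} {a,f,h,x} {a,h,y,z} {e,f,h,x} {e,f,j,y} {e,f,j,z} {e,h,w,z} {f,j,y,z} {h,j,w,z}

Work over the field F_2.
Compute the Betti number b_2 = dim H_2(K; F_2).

n_0=9 n_1=34 n_2=43 n_3=12  [Z2]
∂1: piv[ae,af,ah,aj,aw,ax,ay,az] rk=8  ker:ef,eh,ej,ew,ex,ey,ez,fh,fj,fx,fy,fz,hj,hw,hx,hy,hz,jw,jx,jy,jz,wx,wz,xy,xz,yz
∂2: piv[aef,aeh,aej,aew,aex,aey,afh,afj,afx,ahx,ahy,ahz,ajw,ajx,ajy,awx,ayz,efy,efz,ehw,ehz,ejz,ewz,exy,exz,hjw] rk=26  ker:efh,efj,efx,ehx,ejy,fhx,fjy,fjz,fxz,fyz,hjx,hjz,hwz,hyz,jwx,jwz,jyz
∂3: piv[aefh,aefx,aehx,aejy,afhx,ahyz,efjy,efjz,ehwz,fjyz,hjwz] rk=11  ker:efhx
b_2=(43−26)−11=6

b_2=6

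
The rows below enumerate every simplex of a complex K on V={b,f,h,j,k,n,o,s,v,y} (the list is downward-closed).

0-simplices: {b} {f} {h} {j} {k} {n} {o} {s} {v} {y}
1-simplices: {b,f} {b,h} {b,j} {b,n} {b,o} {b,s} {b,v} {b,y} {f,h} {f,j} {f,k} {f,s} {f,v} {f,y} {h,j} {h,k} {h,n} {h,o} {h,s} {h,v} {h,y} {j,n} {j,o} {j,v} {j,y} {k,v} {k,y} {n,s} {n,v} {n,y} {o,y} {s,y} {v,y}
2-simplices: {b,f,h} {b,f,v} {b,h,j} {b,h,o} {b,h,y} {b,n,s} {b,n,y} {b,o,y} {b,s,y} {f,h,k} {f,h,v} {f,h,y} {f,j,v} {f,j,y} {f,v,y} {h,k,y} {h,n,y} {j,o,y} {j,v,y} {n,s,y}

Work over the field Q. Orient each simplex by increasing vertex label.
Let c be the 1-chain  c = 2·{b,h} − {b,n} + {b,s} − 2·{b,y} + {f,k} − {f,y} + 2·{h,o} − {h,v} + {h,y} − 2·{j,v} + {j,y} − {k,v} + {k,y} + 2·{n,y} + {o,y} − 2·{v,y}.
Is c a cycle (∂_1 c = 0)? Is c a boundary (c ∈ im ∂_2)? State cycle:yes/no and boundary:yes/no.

cycle:no boundary:no

n_0=10 n_1=33 n_2=20  [Q]
∂1: piv[bf,bh,bj,bn,bo,bs,bv,by,fk] rk=9  ker:fh,fj,fs,fv,fy,hj,hk,hn,ho,hs,hv,hy,jn,jo,jv,jy,kv,ky,ns,nv,ny,oy,sy,vy
∂2: piv[bfh,bfv,bhj,bho,bhy,bns,bny,boy,bsy,fhk,fhv,fhy,fjv,fjy,fvy,hky,hny,joy] rk=18  ker:jvy,nsy
∂1c = {j} + {k} − 3·{n} + {o} + {s} − 2·{v} + {y}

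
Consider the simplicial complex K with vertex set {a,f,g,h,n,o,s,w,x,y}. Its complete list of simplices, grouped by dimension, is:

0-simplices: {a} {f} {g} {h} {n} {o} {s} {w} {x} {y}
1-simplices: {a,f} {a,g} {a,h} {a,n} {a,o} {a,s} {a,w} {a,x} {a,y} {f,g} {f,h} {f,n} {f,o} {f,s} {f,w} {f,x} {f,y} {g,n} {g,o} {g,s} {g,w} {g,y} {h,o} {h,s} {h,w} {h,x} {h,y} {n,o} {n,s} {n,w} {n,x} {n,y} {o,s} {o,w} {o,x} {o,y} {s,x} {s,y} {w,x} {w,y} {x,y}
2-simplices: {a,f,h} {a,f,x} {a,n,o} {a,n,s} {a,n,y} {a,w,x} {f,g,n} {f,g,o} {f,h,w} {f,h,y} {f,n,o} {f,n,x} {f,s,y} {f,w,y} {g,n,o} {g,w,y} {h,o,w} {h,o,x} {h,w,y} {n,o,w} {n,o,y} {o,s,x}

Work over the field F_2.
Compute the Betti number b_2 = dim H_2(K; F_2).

n_0=10 n_1=41 n_2=22  [Z2]
∂1: piv[af,ag,ah,an,ao,as,aw,ax,ay] rk=9  ker:fg,fh,fn,fo,fs,fw,fx,fy,gn,go,gs,gw,gy,ho,hs,hw,hx,hy,no,ns,nw,nx,ny,os,ow,ox,oy,sx,sy,wx,wy,xy
∂2: piv[afh,afx,ano,ans,any,awx,fgn,fgo,fhw,fhy,fno,fnx,fsy,fwy,gwy,how,hox,now,noy,osx] rk=20  ker:gno,hwy
b_2=(22−20)−0=2

b_2=2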